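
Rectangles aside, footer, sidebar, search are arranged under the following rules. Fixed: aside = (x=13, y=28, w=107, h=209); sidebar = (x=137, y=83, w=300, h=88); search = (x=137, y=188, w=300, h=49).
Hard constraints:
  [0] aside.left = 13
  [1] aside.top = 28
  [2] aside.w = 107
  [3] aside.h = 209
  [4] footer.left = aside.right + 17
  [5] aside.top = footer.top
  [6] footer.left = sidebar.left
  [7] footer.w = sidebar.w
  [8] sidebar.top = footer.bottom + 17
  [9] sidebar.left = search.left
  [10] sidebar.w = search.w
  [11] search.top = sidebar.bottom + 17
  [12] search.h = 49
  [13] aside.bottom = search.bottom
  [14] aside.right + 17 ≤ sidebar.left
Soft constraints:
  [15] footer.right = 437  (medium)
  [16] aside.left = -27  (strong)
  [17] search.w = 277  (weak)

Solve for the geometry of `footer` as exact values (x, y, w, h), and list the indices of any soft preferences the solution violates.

1. footer.x = 137  [footer.left = aside.right + 17]
2. footer.y = 28  [aside.top = footer.top]
3. footer.w = 300  [footer.w = sidebar.w]
4. footer.h = 38  [sidebar.top = footer.bottom + 17]

footer = (x=137, y=28, w=300, h=38)
violated soft preferences: 16, 17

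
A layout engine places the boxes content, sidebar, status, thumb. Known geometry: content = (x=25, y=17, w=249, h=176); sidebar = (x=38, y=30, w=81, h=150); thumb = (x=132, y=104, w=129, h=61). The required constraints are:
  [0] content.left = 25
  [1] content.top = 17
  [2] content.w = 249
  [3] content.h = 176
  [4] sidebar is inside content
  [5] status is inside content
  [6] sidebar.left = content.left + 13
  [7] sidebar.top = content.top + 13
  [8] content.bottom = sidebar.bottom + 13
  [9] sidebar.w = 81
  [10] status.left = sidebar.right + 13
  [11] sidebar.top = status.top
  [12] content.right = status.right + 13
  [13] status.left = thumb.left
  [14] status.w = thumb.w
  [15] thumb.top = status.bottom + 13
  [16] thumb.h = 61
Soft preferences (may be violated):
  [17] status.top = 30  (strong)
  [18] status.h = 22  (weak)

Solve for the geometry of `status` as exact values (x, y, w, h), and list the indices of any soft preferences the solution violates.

1. status.x = 132  [status.left = sidebar.right + 13]
2. status.y = 30  [sidebar.top = status.top]
3. status.w = 129  [content.right = status.right + 13]
4. status.h = 61  [thumb.top = status.bottom + 13]

status = (x=132, y=30, w=129, h=61)
violated soft preferences: 18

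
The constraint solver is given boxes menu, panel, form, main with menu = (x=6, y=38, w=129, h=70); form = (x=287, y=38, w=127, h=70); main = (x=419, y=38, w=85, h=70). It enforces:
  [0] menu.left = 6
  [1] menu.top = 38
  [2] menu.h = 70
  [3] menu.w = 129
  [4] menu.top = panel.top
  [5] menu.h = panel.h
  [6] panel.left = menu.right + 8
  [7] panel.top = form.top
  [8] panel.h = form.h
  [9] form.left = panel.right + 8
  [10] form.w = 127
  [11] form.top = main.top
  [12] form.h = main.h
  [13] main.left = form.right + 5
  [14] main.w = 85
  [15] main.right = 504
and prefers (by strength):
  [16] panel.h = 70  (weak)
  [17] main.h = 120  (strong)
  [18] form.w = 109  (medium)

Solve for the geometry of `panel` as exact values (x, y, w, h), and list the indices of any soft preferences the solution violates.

1. panel.y = 38  [menu.top = panel.top]
2. panel.h = 70  [menu.h = panel.h]
3. panel.x = 143  [panel.left = menu.right + 8]
4. panel.w = 136  [form.left = panel.right + 8]

panel = (x=143, y=38, w=136, h=70)
violated soft preferences: 17, 18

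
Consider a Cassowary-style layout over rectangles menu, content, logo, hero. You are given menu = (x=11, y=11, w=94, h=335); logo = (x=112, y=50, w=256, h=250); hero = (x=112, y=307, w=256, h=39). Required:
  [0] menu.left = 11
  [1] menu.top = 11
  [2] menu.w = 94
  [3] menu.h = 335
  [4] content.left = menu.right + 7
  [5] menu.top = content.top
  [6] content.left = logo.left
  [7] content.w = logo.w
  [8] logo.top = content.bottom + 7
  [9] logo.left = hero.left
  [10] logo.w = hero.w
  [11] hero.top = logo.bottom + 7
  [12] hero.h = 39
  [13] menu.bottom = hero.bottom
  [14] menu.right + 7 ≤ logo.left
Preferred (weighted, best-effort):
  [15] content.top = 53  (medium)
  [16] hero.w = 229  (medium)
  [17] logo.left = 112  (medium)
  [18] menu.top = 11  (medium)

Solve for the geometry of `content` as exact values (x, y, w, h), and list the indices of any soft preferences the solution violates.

1. content.x = 112  [content.left = menu.right + 7]
2. content.y = 11  [menu.top = content.top]
3. content.w = 256  [content.w = logo.w]
4. content.h = 32  [logo.top = content.bottom + 7]

content = (x=112, y=11, w=256, h=32)
violated soft preferences: 15, 16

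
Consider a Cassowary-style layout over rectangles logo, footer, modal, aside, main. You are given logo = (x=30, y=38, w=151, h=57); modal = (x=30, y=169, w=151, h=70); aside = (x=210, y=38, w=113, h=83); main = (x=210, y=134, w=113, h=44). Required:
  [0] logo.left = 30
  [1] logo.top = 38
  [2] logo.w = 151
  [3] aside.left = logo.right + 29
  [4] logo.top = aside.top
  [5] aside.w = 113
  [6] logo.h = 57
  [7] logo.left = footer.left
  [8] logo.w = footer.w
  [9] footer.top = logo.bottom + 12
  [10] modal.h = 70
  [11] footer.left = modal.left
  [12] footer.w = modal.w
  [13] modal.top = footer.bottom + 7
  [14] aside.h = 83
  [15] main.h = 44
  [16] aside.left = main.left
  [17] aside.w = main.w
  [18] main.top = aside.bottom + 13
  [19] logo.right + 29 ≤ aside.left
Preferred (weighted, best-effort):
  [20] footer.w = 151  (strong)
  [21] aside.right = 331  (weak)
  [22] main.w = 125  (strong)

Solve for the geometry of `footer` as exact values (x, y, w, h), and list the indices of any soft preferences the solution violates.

footer = (x=30, y=107, w=151, h=55)
violated soft preferences: 21, 22

1. footer.x = 30  [logo.left = footer.left]
2. footer.w = 151  [logo.w = footer.w]
3. footer.y = 107  [footer.top = logo.bottom + 12]
4. footer.h = 55  [modal.top = footer.bottom + 7]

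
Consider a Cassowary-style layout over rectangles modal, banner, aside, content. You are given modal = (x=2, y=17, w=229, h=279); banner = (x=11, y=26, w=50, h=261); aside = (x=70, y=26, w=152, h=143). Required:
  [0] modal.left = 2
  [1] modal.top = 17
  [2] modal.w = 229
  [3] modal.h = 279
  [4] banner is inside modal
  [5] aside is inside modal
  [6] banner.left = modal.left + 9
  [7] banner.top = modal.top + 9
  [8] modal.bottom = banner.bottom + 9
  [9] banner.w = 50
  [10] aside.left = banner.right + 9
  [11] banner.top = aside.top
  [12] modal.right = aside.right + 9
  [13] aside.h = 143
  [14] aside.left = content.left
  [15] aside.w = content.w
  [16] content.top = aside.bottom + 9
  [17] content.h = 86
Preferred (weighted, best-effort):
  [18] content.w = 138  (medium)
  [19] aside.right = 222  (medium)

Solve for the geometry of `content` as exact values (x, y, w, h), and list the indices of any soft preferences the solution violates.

content = (x=70, y=178, w=152, h=86)
violated soft preferences: 18

1. content.x = 70  [aside.left = content.left]
2. content.w = 152  [aside.w = content.w]
3. content.y = 178  [content.top = aside.bottom + 9]
4. content.h = 86  [content.h = 86]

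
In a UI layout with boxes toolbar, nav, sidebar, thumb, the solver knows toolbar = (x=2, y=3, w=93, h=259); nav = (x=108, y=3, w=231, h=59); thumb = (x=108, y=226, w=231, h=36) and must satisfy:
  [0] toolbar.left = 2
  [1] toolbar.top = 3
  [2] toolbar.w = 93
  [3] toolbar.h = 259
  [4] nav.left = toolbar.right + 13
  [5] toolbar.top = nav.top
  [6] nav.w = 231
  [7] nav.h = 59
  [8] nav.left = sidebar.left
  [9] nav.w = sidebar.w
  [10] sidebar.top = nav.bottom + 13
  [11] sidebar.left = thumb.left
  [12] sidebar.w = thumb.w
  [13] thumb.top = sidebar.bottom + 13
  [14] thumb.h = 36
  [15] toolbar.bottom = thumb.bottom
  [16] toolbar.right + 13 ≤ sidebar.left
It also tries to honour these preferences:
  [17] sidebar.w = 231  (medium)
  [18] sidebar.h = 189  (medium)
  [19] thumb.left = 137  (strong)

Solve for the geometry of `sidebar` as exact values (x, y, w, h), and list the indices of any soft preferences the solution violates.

sidebar = (x=108, y=75, w=231, h=138)
violated soft preferences: 18, 19

1. sidebar.x = 108  [nav.left = sidebar.left]
2. sidebar.w = 231  [nav.w = sidebar.w]
3. sidebar.y = 75  [sidebar.top = nav.bottom + 13]
4. sidebar.h = 138  [thumb.top = sidebar.bottom + 13]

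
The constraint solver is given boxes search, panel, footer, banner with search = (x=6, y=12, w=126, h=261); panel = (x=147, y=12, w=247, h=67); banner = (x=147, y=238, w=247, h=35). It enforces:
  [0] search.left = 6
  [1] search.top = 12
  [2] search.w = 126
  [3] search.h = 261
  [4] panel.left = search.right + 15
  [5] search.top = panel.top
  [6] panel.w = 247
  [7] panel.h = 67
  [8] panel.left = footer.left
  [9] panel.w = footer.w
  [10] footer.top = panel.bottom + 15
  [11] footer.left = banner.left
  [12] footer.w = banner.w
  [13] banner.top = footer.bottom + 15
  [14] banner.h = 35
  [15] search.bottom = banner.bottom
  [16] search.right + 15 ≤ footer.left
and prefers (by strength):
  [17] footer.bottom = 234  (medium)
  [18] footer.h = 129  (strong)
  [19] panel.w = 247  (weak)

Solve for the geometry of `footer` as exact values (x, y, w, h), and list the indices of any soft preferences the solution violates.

footer = (x=147, y=94, w=247, h=129)
violated soft preferences: 17

1. footer.x = 147  [panel.left = footer.left]
2. footer.w = 247  [panel.w = footer.w]
3. footer.y = 94  [footer.top = panel.bottom + 15]
4. footer.h = 129  [banner.top = footer.bottom + 15]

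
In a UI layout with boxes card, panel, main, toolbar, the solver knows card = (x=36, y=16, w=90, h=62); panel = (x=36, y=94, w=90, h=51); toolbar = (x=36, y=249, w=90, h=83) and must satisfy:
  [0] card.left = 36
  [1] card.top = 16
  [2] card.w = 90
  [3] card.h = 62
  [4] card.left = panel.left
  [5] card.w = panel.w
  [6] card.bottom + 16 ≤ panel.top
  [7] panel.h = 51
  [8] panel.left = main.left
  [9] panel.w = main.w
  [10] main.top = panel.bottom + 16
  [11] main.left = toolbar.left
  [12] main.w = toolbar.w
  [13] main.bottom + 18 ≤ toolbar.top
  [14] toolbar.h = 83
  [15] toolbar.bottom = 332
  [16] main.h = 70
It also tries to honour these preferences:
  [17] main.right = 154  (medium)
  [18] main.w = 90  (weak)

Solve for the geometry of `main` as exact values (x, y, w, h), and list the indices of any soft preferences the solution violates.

main = (x=36, y=161, w=90, h=70)
violated soft preferences: 17

1. main.x = 36  [panel.left = main.left]
2. main.w = 90  [panel.w = main.w]
3. main.y = 161  [main.top = panel.bottom + 16]
4. main.h = 70  [main.h = 70]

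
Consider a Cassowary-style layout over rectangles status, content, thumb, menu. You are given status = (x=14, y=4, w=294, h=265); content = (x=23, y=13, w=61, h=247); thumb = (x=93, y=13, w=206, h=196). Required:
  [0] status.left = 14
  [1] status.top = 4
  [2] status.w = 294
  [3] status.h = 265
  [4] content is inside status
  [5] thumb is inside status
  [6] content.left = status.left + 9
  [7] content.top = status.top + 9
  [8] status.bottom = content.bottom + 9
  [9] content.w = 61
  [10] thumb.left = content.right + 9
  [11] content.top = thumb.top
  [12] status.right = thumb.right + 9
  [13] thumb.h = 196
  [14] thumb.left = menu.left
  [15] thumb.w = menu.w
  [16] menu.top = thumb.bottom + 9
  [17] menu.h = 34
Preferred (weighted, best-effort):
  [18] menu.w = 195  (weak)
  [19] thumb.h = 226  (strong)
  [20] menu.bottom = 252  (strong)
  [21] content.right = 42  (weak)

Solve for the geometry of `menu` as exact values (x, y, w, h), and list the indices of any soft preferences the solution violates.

menu = (x=93, y=218, w=206, h=34)
violated soft preferences: 18, 19, 21

1. menu.x = 93  [thumb.left = menu.left]
2. menu.w = 206  [thumb.w = menu.w]
3. menu.y = 218  [menu.top = thumb.bottom + 9]
4. menu.h = 34  [menu.h = 34]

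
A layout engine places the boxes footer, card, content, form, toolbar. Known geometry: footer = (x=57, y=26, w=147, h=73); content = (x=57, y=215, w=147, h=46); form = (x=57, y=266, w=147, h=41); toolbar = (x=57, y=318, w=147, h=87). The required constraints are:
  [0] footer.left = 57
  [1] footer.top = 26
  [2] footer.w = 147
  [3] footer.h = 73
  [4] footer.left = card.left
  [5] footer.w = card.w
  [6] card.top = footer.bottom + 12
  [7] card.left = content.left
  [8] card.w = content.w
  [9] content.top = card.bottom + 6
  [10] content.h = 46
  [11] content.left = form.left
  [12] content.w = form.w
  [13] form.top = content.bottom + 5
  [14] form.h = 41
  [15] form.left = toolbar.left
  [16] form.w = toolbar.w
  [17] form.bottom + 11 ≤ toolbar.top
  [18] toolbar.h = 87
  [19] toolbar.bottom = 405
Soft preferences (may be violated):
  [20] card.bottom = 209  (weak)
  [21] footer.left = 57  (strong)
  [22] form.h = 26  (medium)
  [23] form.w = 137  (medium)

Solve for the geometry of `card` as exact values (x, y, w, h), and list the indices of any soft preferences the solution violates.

card = (x=57, y=111, w=147, h=98)
violated soft preferences: 22, 23

1. card.x = 57  [footer.left = card.left]
2. card.w = 147  [footer.w = card.w]
3. card.y = 111  [card.top = footer.bottom + 12]
4. card.h = 98  [content.top = card.bottom + 6]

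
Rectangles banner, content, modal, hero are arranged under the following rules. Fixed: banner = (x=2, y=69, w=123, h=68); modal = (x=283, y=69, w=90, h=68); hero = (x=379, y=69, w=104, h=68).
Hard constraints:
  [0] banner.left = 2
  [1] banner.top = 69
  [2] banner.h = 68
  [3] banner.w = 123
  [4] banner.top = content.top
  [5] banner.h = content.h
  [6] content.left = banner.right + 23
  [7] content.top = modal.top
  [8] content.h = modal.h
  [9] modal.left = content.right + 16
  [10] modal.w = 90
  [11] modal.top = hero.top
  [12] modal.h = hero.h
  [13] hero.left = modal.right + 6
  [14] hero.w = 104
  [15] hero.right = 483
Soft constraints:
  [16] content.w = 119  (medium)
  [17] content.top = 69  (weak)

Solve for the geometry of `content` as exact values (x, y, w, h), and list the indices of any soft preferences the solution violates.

content = (x=148, y=69, w=119, h=68)
violated soft preferences: none

1. content.y = 69  [banner.top = content.top]
2. content.h = 68  [banner.h = content.h]
3. content.x = 148  [content.left = banner.right + 23]
4. content.w = 119  [modal.left = content.right + 16]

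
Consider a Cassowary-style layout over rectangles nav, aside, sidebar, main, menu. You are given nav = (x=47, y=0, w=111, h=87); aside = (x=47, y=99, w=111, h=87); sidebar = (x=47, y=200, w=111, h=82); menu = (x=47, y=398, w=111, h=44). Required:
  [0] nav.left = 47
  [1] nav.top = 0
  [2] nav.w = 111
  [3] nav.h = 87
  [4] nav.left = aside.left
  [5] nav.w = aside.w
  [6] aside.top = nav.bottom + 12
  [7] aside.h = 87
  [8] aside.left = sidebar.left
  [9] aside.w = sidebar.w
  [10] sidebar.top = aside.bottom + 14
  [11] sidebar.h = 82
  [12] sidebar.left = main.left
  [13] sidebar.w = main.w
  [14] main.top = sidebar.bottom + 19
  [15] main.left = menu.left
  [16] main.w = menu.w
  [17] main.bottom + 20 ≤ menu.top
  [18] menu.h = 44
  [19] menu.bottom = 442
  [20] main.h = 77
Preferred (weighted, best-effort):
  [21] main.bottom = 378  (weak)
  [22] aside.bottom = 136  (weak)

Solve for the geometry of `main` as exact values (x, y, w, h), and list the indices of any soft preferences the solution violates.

main = (x=47, y=301, w=111, h=77)
violated soft preferences: 22

1. main.x = 47  [sidebar.left = main.left]
2. main.w = 111  [sidebar.w = main.w]
3. main.y = 301  [main.top = sidebar.bottom + 19]
4. main.h = 77  [main.h = 77]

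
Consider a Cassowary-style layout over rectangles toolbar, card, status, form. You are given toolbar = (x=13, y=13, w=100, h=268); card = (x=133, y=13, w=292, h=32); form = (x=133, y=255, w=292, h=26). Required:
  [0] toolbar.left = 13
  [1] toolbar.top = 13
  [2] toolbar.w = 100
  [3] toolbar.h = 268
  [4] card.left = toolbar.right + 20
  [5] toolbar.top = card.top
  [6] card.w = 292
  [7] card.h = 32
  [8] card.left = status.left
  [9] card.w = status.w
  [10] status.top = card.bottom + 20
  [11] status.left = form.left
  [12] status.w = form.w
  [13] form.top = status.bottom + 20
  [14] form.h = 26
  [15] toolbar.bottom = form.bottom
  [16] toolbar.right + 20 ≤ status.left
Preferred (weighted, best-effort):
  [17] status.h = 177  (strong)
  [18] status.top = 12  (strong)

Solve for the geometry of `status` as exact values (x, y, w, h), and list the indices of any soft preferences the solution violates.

status = (x=133, y=65, w=292, h=170)
violated soft preferences: 17, 18

1. status.x = 133  [card.left = status.left]
2. status.w = 292  [card.w = status.w]
3. status.y = 65  [status.top = card.bottom + 20]
4. status.h = 170  [form.top = status.bottom + 20]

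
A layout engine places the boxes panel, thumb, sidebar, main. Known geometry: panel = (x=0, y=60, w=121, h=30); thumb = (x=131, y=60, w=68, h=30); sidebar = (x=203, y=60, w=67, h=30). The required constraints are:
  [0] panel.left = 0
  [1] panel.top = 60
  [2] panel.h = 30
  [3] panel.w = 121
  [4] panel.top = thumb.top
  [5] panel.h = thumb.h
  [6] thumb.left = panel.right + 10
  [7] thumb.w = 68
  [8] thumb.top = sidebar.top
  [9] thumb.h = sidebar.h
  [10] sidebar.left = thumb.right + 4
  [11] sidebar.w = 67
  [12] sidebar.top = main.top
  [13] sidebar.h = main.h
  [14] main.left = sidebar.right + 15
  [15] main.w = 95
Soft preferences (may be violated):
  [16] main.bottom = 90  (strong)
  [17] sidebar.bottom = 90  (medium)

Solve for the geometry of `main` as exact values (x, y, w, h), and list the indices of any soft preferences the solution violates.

main = (x=285, y=60, w=95, h=30)
violated soft preferences: none

1. main.y = 60  [sidebar.top = main.top]
2. main.h = 30  [sidebar.h = main.h]
3. main.x = 285  [main.left = sidebar.right + 15]
4. main.w = 95  [main.w = 95]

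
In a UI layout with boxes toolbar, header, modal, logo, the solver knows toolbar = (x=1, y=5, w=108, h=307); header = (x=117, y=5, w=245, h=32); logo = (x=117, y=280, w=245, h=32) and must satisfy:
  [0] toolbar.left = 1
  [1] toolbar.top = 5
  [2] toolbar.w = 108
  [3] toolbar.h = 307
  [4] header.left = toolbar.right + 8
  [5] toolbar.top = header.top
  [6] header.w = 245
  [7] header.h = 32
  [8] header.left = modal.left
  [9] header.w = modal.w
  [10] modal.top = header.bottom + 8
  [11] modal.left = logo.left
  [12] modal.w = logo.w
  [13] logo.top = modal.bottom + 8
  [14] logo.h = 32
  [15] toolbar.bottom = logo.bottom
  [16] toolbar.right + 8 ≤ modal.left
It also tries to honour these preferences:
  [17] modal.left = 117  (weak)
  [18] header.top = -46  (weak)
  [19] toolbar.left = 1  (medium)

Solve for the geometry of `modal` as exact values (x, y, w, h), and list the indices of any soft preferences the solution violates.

1. modal.x = 117  [header.left = modal.left]
2. modal.w = 245  [header.w = modal.w]
3. modal.y = 45  [modal.top = header.bottom + 8]
4. modal.h = 227  [logo.top = modal.bottom + 8]

modal = (x=117, y=45, w=245, h=227)
violated soft preferences: 18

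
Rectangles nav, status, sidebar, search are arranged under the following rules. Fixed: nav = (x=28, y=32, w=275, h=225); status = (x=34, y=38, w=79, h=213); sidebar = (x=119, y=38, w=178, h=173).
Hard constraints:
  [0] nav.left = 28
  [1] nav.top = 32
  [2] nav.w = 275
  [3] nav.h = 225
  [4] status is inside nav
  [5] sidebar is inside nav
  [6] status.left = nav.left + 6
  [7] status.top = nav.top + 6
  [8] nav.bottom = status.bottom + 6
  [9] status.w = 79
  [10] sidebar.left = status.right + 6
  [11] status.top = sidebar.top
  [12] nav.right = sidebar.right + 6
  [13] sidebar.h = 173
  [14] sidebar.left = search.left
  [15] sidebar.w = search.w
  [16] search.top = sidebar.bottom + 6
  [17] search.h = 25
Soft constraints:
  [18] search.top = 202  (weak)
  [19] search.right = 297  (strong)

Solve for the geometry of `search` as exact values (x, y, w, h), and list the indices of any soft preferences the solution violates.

1. search.x = 119  [sidebar.left = search.left]
2. search.w = 178  [sidebar.w = search.w]
3. search.y = 217  [search.top = sidebar.bottom + 6]
4. search.h = 25  [search.h = 25]

search = (x=119, y=217, w=178, h=25)
violated soft preferences: 18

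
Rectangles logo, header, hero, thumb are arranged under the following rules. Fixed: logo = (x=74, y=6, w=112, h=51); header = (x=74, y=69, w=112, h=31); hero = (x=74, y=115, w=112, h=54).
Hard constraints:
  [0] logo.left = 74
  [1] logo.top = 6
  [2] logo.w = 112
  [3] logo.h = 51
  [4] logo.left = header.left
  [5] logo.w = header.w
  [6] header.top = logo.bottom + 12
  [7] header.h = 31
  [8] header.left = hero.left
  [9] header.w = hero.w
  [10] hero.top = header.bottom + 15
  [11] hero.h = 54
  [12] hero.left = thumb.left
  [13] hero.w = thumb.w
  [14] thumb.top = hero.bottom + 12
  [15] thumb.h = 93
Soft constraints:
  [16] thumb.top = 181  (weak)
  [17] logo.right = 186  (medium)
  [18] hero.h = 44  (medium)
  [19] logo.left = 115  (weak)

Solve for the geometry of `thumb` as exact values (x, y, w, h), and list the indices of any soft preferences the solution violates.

thumb = (x=74, y=181, w=112, h=93)
violated soft preferences: 18, 19

1. thumb.x = 74  [hero.left = thumb.left]
2. thumb.w = 112  [hero.w = thumb.w]
3. thumb.y = 181  [thumb.top = hero.bottom + 12]
4. thumb.h = 93  [thumb.h = 93]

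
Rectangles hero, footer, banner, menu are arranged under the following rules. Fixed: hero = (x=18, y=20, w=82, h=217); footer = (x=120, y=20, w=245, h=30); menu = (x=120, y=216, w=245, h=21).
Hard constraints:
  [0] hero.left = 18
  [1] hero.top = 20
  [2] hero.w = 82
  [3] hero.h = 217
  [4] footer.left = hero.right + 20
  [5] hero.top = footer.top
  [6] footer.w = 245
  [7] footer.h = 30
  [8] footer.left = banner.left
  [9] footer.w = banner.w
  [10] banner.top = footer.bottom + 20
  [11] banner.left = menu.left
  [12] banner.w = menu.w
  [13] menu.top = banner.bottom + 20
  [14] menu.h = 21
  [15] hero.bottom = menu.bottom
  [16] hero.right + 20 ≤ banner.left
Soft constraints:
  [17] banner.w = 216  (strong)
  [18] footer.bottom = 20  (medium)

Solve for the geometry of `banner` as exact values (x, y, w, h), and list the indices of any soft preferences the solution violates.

1. banner.x = 120  [footer.left = banner.left]
2. banner.w = 245  [footer.w = banner.w]
3. banner.y = 70  [banner.top = footer.bottom + 20]
4. banner.h = 126  [menu.top = banner.bottom + 20]

banner = (x=120, y=70, w=245, h=126)
violated soft preferences: 17, 18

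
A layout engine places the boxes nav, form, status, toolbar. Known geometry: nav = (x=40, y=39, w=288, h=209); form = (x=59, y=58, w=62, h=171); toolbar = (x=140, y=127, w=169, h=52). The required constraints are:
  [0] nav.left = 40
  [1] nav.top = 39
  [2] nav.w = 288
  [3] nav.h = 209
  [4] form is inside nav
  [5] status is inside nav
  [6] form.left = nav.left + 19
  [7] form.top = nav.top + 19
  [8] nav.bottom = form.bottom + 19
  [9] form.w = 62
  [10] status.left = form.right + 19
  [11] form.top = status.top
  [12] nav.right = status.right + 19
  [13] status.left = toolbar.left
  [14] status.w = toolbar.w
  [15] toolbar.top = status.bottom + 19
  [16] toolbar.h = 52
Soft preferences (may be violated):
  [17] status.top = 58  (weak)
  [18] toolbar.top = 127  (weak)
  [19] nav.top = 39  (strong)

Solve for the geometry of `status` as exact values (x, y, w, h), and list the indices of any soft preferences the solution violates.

1. status.x = 140  [status.left = form.right + 19]
2. status.y = 58  [form.top = status.top]
3. status.w = 169  [nav.right = status.right + 19]
4. status.h = 50  [toolbar.top = status.bottom + 19]

status = (x=140, y=58, w=169, h=50)
violated soft preferences: none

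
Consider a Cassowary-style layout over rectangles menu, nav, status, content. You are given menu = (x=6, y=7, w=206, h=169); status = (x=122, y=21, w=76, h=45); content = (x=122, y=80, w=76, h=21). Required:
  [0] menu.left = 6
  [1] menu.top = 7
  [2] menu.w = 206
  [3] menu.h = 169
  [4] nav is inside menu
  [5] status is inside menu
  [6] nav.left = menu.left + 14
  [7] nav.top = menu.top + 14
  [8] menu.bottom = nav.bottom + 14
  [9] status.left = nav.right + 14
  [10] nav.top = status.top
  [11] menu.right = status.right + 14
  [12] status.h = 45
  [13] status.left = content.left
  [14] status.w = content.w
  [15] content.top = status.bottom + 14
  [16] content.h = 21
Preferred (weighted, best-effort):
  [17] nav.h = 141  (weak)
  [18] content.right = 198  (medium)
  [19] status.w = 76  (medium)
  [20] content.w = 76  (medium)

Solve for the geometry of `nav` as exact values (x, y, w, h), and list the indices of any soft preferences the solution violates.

1. nav.x = 20  [nav.left = menu.left + 14]
2. nav.y = 21  [nav.top = menu.top + 14]
3. nav.h = 141  [menu.bottom = nav.bottom + 14]
4. nav.w = 88  [status.left = nav.right + 14]

nav = (x=20, y=21, w=88, h=141)
violated soft preferences: none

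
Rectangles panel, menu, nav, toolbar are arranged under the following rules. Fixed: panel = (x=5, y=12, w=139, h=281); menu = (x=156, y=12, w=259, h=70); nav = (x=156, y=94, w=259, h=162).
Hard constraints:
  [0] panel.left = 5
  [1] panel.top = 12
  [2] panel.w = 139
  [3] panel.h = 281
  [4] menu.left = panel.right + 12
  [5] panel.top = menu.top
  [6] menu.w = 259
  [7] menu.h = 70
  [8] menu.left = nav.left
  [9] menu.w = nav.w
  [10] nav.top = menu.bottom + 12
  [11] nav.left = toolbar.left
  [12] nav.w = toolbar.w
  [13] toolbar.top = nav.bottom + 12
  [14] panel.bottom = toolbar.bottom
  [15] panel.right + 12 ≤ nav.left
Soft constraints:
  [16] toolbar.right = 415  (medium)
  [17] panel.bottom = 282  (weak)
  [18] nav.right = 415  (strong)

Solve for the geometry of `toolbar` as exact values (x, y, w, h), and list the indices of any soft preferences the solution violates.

toolbar = (x=156, y=268, w=259, h=25)
violated soft preferences: 17

1. toolbar.x = 156  [nav.left = toolbar.left]
2. toolbar.w = 259  [nav.w = toolbar.w]
3. toolbar.y = 268  [toolbar.top = nav.bottom + 12]
4. toolbar.h = 25  [panel.bottom = toolbar.bottom]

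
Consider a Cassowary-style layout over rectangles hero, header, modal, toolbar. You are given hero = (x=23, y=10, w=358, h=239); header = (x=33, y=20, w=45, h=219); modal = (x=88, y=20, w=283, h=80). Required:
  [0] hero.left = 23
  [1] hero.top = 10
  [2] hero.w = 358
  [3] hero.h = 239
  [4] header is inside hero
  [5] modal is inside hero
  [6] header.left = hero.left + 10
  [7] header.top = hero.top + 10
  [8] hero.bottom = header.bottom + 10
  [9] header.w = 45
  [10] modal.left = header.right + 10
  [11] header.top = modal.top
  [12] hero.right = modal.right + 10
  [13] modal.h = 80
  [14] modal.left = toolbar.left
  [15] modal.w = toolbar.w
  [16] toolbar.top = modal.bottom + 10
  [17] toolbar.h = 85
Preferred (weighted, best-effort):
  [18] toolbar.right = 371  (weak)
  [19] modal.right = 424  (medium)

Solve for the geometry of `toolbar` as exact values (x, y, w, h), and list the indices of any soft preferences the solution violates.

toolbar = (x=88, y=110, w=283, h=85)
violated soft preferences: 19

1. toolbar.x = 88  [modal.left = toolbar.left]
2. toolbar.w = 283  [modal.w = toolbar.w]
3. toolbar.y = 110  [toolbar.top = modal.bottom + 10]
4. toolbar.h = 85  [toolbar.h = 85]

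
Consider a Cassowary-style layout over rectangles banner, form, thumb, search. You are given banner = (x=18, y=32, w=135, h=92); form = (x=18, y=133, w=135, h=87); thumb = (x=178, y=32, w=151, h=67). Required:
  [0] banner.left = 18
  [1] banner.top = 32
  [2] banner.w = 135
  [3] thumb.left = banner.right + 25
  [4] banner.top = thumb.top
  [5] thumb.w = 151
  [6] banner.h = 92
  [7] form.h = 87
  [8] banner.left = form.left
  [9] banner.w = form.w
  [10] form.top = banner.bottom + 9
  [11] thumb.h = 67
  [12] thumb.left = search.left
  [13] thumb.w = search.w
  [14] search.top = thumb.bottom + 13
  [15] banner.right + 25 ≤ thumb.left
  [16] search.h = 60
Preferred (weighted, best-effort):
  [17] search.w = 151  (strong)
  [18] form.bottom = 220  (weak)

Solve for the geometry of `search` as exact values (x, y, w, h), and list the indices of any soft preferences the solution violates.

search = (x=178, y=112, w=151, h=60)
violated soft preferences: none

1. search.x = 178  [thumb.left = search.left]
2. search.w = 151  [thumb.w = search.w]
3. search.y = 112  [search.top = thumb.bottom + 13]
4. search.h = 60  [search.h = 60]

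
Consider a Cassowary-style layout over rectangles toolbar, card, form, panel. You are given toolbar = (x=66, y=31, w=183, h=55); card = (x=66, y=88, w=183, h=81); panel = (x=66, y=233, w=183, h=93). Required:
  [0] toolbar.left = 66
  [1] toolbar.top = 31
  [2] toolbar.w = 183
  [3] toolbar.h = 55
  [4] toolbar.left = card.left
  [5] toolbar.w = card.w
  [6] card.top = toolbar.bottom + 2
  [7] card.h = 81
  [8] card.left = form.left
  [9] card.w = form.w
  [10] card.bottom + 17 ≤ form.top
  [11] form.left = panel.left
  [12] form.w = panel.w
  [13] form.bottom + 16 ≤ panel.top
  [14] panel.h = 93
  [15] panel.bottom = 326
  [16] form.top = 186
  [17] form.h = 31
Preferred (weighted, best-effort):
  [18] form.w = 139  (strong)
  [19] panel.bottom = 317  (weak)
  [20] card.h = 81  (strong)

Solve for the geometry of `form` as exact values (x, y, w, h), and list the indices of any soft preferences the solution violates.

form = (x=66, y=186, w=183, h=31)
violated soft preferences: 18, 19

1. form.x = 66  [card.left = form.left]
2. form.w = 183  [card.w = form.w]
3. form.y = 186  [form.top = 186]
4. form.h = 31  [form.h = 31]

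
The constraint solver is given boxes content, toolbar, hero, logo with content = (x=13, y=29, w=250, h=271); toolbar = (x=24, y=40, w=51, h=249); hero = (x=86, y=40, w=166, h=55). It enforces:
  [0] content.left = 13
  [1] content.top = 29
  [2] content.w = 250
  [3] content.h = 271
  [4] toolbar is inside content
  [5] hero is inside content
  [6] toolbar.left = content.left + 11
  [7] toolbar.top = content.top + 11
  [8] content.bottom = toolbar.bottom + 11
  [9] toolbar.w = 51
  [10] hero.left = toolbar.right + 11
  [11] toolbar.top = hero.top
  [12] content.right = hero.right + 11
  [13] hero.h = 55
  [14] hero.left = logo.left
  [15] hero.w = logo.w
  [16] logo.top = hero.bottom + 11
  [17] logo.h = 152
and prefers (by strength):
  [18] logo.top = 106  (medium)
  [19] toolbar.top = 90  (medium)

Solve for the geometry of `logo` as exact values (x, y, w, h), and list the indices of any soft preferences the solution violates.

logo = (x=86, y=106, w=166, h=152)
violated soft preferences: 19

1. logo.x = 86  [hero.left = logo.left]
2. logo.w = 166  [hero.w = logo.w]
3. logo.y = 106  [logo.top = hero.bottom + 11]
4. logo.h = 152  [logo.h = 152]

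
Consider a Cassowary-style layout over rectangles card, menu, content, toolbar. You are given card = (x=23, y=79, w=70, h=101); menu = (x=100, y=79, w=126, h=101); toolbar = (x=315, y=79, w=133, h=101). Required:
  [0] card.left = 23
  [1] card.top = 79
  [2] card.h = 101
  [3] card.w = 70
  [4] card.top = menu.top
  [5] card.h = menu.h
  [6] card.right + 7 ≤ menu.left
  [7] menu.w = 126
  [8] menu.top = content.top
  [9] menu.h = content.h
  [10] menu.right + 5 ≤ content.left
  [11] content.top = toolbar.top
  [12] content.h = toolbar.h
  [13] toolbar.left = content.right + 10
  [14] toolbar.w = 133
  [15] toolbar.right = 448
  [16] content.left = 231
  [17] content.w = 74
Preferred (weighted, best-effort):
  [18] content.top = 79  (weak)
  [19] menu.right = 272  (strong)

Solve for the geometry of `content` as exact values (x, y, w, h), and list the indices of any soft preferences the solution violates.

content = (x=231, y=79, w=74, h=101)
violated soft preferences: 19

1. content.y = 79  [menu.top = content.top]
2. content.h = 101  [menu.h = content.h]
3. content.x = 231  [content.left = 231]
4. content.w = 74  [content.w = 74]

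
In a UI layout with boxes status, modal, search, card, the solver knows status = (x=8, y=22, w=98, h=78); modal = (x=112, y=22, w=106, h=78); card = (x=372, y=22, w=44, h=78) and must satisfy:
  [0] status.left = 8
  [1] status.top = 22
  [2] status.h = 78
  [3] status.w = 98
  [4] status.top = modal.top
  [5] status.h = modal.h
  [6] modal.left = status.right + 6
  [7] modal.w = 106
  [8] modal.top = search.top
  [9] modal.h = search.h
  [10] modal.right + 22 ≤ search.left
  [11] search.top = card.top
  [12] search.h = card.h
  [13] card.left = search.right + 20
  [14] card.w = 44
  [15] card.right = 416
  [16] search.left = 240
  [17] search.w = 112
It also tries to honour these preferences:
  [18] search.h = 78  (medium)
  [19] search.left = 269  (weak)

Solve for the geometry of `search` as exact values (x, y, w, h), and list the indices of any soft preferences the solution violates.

search = (x=240, y=22, w=112, h=78)
violated soft preferences: 19

1. search.y = 22  [modal.top = search.top]
2. search.h = 78  [modal.h = search.h]
3. search.x = 240  [search.left = 240]
4. search.w = 112  [search.w = 112]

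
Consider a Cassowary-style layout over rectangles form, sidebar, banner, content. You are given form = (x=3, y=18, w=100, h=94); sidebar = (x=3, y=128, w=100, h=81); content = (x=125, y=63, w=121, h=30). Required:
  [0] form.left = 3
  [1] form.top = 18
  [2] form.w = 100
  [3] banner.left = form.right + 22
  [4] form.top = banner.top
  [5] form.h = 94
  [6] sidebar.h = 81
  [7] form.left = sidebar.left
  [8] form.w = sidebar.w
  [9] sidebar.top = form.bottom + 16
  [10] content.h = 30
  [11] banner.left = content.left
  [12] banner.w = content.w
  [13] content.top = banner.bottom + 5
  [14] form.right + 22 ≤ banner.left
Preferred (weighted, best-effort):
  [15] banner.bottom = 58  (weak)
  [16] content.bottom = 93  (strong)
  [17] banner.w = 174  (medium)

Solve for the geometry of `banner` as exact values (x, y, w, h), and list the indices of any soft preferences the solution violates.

1. banner.x = 125  [banner.left = form.right + 22]
2. banner.y = 18  [form.top = banner.top]
3. banner.w = 121  [banner.w = content.w]
4. banner.h = 40  [content.top = banner.bottom + 5]

banner = (x=125, y=18, w=121, h=40)
violated soft preferences: 17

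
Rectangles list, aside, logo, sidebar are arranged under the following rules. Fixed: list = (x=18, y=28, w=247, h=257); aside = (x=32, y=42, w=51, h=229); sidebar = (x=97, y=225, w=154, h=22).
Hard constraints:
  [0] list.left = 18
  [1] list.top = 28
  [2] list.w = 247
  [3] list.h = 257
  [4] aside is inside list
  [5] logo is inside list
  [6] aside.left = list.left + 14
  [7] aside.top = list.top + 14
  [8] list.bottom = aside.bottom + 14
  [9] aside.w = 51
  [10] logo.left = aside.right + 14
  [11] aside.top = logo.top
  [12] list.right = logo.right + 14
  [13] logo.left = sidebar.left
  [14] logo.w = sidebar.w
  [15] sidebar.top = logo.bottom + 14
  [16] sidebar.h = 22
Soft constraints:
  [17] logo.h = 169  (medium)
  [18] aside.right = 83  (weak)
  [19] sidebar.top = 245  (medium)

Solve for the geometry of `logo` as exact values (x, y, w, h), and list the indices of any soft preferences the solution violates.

logo = (x=97, y=42, w=154, h=169)
violated soft preferences: 19

1. logo.x = 97  [logo.left = aside.right + 14]
2. logo.y = 42  [aside.top = logo.top]
3. logo.w = 154  [list.right = logo.right + 14]
4. logo.h = 169  [sidebar.top = logo.bottom + 14]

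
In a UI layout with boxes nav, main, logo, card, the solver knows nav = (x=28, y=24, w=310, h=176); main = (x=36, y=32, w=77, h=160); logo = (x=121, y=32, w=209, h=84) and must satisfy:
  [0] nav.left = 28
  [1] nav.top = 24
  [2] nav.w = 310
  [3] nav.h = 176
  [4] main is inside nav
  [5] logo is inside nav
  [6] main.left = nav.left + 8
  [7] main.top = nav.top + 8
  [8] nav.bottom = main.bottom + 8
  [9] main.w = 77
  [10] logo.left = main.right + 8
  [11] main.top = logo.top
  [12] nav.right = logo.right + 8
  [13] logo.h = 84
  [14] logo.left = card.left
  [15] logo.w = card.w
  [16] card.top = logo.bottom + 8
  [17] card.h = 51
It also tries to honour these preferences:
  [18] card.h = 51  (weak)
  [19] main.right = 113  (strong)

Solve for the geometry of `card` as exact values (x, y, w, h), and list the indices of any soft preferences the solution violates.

card = (x=121, y=124, w=209, h=51)
violated soft preferences: none

1. card.x = 121  [logo.left = card.left]
2. card.w = 209  [logo.w = card.w]
3. card.y = 124  [card.top = logo.bottom + 8]
4. card.h = 51  [card.h = 51]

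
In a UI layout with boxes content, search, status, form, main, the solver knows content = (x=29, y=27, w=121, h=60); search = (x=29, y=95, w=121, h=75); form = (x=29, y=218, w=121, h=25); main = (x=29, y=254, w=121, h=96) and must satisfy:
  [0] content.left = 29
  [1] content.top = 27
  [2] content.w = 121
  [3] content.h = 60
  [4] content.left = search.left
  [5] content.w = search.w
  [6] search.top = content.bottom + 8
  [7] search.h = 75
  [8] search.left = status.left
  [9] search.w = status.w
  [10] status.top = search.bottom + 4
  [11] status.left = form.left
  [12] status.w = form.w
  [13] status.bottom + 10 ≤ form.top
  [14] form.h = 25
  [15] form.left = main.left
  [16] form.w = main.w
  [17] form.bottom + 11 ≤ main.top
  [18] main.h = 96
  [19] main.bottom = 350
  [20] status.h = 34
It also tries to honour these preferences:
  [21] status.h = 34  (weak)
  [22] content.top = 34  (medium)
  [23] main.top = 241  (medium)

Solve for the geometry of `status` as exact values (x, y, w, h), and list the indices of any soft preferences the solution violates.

1. status.x = 29  [search.left = status.left]
2. status.w = 121  [search.w = status.w]
3. status.y = 174  [status.top = search.bottom + 4]
4. status.h = 34  [status.h = 34]

status = (x=29, y=174, w=121, h=34)
violated soft preferences: 22, 23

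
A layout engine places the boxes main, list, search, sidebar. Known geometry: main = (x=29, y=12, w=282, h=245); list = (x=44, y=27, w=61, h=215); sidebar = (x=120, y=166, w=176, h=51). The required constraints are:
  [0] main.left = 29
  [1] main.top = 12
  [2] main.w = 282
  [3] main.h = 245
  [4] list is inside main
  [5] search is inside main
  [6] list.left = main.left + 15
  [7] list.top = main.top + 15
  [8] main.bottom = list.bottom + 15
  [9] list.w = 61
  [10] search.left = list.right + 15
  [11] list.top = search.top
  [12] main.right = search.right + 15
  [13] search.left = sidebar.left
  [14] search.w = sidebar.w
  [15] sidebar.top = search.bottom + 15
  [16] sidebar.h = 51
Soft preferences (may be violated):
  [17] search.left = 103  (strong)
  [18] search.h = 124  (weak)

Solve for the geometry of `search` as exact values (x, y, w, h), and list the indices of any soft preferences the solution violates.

1. search.x = 120  [search.left = list.right + 15]
2. search.y = 27  [list.top = search.top]
3. search.w = 176  [main.right = search.right + 15]
4. search.h = 124  [sidebar.top = search.bottom + 15]

search = (x=120, y=27, w=176, h=124)
violated soft preferences: 17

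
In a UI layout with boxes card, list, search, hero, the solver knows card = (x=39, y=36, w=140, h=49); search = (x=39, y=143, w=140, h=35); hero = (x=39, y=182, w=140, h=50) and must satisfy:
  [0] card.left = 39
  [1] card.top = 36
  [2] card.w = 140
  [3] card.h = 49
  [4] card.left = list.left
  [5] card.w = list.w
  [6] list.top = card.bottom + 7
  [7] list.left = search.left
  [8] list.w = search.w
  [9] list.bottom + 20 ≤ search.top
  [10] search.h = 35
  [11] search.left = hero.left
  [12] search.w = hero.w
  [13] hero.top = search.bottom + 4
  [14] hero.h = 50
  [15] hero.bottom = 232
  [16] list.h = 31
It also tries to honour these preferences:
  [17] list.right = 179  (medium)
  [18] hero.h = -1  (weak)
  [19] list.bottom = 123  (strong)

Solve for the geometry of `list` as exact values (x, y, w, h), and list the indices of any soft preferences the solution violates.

list = (x=39, y=92, w=140, h=31)
violated soft preferences: 18

1. list.x = 39  [card.left = list.left]
2. list.w = 140  [card.w = list.w]
3. list.y = 92  [list.top = card.bottom + 7]
4. list.h = 31  [list.h = 31]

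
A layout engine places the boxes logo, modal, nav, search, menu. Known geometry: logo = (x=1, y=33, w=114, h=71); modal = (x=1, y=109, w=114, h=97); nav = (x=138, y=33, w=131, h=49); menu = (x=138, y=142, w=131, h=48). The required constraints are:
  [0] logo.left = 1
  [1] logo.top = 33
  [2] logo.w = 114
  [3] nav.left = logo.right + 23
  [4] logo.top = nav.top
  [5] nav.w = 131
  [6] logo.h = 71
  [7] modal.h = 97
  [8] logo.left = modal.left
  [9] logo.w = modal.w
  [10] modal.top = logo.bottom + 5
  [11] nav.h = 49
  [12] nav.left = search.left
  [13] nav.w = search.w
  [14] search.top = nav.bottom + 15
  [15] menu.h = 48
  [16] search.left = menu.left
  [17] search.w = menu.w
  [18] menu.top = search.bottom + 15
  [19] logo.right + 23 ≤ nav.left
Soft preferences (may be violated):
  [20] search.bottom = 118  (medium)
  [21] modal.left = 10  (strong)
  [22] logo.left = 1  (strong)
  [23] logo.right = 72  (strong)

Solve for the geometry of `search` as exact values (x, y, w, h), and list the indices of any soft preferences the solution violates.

1. search.x = 138  [nav.left = search.left]
2. search.w = 131  [nav.w = search.w]
3. search.y = 97  [search.top = nav.bottom + 15]
4. search.h = 30  [menu.top = search.bottom + 15]

search = (x=138, y=97, w=131, h=30)
violated soft preferences: 20, 21, 23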